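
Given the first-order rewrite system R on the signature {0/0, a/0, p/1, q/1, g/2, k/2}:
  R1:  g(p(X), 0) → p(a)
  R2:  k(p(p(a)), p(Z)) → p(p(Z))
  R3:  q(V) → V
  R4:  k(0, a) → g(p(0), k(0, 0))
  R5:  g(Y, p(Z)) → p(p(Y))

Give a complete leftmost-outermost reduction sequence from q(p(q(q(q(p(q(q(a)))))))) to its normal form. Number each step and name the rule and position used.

p(p(a))

1. q(p(q(q(q(p(q(q(a))))))))  →  p(q(q(q(p(q(q(a)))))))   [R3 at ε]
2. p(q(q(q(p(q(q(a)))))))  →  p(q(q(p(q(q(a))))))   [R3 at 1]
3. p(q(q(p(q(q(a))))))  →  p(q(p(q(q(a)))))   [R3 at 1]
4. p(q(p(q(q(a)))))  →  p(p(q(q(a))))   [R3 at 1]
5. p(p(q(q(a))))  →  p(p(q(a)))   [R3 at 1.1]
6. p(p(q(a)))  →  p(p(a))   [R3 at 1.1]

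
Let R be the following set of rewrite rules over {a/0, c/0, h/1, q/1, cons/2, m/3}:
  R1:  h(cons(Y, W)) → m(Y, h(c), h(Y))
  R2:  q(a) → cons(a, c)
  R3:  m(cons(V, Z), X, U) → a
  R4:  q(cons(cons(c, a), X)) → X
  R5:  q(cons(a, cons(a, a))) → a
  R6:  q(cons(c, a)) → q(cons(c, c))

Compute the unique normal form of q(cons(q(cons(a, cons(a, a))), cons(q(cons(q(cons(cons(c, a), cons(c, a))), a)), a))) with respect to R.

a

1. q(cons(q(cons(a, cons(a, a))), cons(q(cons(q(cons(cons(c, a), cons(c, a))), a)), a)))  →  q(cons(a, cons(q(cons(q(cons(cons(c, a), cons(c, a))), a)), a)))   [R5 at 1.1]
2. q(cons(a, cons(q(cons(q(cons(cons(c, a), cons(c, a))), a)), a)))  →  q(cons(a, cons(q(cons(cons(c, a), a)), a)))   [R4 at 1.2.1.1.1]
3. q(cons(a, cons(q(cons(cons(c, a), a)), a)))  →  q(cons(a, cons(a, a)))   [R4 at 1.2.1]
4. q(cons(a, cons(a, a)))  →  a   [R5 at ε]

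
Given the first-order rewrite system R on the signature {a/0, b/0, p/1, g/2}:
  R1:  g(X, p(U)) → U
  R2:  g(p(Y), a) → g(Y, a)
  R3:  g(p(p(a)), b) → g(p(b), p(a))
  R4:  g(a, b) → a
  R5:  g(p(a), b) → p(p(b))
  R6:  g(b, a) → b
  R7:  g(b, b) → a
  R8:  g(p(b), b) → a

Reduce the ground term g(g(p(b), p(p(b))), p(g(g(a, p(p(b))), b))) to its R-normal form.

1. g(g(p(b), p(p(b))), p(g(g(a, p(p(b))), b)))  →  g(g(a, p(p(b))), b)   [R1 at ε]
2. g(g(a, p(p(b))), b)  →  g(p(b), b)   [R1 at 1]
3. g(p(b), b)  →  a   [R8 at ε]

a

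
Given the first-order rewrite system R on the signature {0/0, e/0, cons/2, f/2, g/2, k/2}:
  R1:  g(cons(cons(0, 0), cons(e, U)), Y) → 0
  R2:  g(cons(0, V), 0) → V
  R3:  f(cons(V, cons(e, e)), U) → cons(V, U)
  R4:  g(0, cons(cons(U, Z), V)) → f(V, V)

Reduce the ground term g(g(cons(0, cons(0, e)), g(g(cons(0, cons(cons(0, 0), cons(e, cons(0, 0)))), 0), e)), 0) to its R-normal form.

e

1. g(g(cons(0, cons(0, e)), g(g(cons(0, cons(cons(0, 0), cons(e, cons(0, 0)))), 0), e)), 0)  →  g(g(cons(0, cons(0, e)), g(cons(cons(0, 0), cons(e, cons(0, 0))), e)), 0)   [R2 at 1.2.1]
2. g(g(cons(0, cons(0, e)), g(cons(cons(0, 0), cons(e, cons(0, 0))), e)), 0)  →  g(g(cons(0, cons(0, e)), 0), 0)   [R1 at 1.2]
3. g(g(cons(0, cons(0, e)), 0), 0)  →  g(cons(0, e), 0)   [R2 at 1]
4. g(cons(0, e), 0)  →  e   [R2 at ε]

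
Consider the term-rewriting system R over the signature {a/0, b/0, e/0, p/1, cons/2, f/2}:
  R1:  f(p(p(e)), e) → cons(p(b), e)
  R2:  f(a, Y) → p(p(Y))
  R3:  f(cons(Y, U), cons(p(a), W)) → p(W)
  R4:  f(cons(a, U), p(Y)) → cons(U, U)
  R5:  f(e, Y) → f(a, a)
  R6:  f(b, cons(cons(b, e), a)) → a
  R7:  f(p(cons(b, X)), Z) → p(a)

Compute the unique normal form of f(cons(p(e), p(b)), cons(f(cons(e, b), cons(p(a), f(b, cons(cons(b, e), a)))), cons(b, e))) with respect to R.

1. f(cons(p(e), p(b)), cons(f(cons(e, b), cons(p(a), f(b, cons(cons(b, e), a)))), cons(b, e)))  →  f(cons(p(e), p(b)), cons(p(f(b, cons(cons(b, e), a))), cons(b, e)))   [R3 at 2.1]
2. f(cons(p(e), p(b)), cons(p(f(b, cons(cons(b, e), a))), cons(b, e)))  →  f(cons(p(e), p(b)), cons(p(a), cons(b, e)))   [R6 at 2.1.1]
3. f(cons(p(e), p(b)), cons(p(a), cons(b, e)))  →  p(cons(b, e))   [R3 at ε]

p(cons(b, e))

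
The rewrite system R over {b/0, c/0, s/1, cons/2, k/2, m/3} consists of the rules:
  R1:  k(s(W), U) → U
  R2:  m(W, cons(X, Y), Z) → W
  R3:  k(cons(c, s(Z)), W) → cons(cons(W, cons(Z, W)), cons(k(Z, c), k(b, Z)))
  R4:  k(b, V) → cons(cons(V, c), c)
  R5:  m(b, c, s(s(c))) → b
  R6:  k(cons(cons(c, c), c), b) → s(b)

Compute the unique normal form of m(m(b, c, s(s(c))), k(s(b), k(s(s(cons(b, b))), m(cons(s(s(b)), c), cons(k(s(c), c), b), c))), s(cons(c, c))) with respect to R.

1. m(m(b, c, s(s(c))), k(s(b), k(s(s(cons(b, b))), m(cons(s(s(b)), c), cons(k(s(c), c), b), c))), s(cons(c, c)))  →  m(b, k(s(b), k(s(s(cons(b, b))), m(cons(s(s(b)), c), cons(k(s(c), c), b), c))), s(cons(c, c)))   [R5 at 1]
2. m(b, k(s(b), k(s(s(cons(b, b))), m(cons(s(s(b)), c), cons(k(s(c), c), b), c))), s(cons(c, c)))  →  m(b, k(s(s(cons(b, b))), m(cons(s(s(b)), c), cons(k(s(c), c), b), c)), s(cons(c, c)))   [R1 at 2]
3. m(b, k(s(s(cons(b, b))), m(cons(s(s(b)), c), cons(k(s(c), c), b), c)), s(cons(c, c)))  →  m(b, m(cons(s(s(b)), c), cons(k(s(c), c), b), c), s(cons(c, c)))   [R1 at 2]
4. m(b, m(cons(s(s(b)), c), cons(k(s(c), c), b), c), s(cons(c, c)))  →  m(b, cons(s(s(b)), c), s(cons(c, c)))   [R2 at 2]
5. m(b, cons(s(s(b)), c), s(cons(c, c)))  →  b   [R2 at ε]

b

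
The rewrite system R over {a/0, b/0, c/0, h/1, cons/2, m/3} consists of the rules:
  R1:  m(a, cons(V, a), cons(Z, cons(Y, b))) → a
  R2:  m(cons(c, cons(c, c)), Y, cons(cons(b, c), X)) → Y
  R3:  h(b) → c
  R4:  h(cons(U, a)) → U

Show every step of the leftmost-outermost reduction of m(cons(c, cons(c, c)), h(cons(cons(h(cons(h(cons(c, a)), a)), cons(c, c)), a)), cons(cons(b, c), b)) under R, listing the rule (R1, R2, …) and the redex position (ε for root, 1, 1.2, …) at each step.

cons(c, cons(c, c))

1. m(cons(c, cons(c, c)), h(cons(cons(h(cons(h(cons(c, a)), a)), cons(c, c)), a)), cons(cons(b, c), b))  →  h(cons(cons(h(cons(h(cons(c, a)), a)), cons(c, c)), a))   [R2 at ε]
2. h(cons(cons(h(cons(h(cons(c, a)), a)), cons(c, c)), a))  →  cons(h(cons(h(cons(c, a)), a)), cons(c, c))   [R4 at ε]
3. cons(h(cons(h(cons(c, a)), a)), cons(c, c))  →  cons(h(cons(c, a)), cons(c, c))   [R4 at 1]
4. cons(h(cons(c, a)), cons(c, c))  →  cons(c, cons(c, c))   [R4 at 1]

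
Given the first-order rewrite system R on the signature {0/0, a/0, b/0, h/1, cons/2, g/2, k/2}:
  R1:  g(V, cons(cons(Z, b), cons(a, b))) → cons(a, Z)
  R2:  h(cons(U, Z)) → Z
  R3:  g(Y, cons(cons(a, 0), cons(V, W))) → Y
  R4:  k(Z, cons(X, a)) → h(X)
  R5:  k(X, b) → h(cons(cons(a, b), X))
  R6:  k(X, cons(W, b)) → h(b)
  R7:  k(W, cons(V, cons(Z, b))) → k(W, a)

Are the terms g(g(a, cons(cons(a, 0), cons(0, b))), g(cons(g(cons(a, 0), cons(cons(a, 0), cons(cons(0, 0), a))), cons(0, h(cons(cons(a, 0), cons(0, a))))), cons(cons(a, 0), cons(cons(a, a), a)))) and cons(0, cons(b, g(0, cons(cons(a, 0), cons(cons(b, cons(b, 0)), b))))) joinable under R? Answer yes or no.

Reduce t₁ = g(g(a, cons(cons(a, 0), cons(0, b))), g(cons(g(cons(a, 0), cons(cons(a, 0), cons(cons(0, 0), a))), cons(0, h(cons(cons(a, 0), cons(0, a))))), cons(cons(a, 0), cons(cons(a, a), a)))):
1. g(g(a, cons(cons(a, 0), cons(0, b))), g(cons(g(cons(a, 0), cons(cons(a, 0), cons(cons(0, 0), a))), cons(0, h(cons(cons(a, 0), cons(0, a))))), cons(cons(a, 0), cons(cons(a, a), a))))  →  g(a, g(cons(g(cons(a, 0), cons(cons(a, 0), cons(cons(0, 0), a))), cons(0, h(cons(cons(a, 0), cons(0, a))))), cons(cons(a, 0), cons(cons(a, a), a))))   [R3 at 1]
2. g(a, g(cons(g(cons(a, 0), cons(cons(a, 0), cons(cons(0, 0), a))), cons(0, h(cons(cons(a, 0), cons(0, a))))), cons(cons(a, 0), cons(cons(a, a), a))))  →  g(a, cons(g(cons(a, 0), cons(cons(a, 0), cons(cons(0, 0), a))), cons(0, h(cons(cons(a, 0), cons(0, a))))))   [R3 at 2]
3. g(a, cons(g(cons(a, 0), cons(cons(a, 0), cons(cons(0, 0), a))), cons(0, h(cons(cons(a, 0), cons(0, a))))))  →  g(a, cons(cons(a, 0), cons(0, h(cons(cons(a, 0), cons(0, a))))))   [R3 at 2.1]
4. g(a, cons(cons(a, 0), cons(0, h(cons(cons(a, 0), cons(0, a))))))  →  a   [R3 at ε]

Reduce t₂ = cons(0, cons(b, g(0, cons(cons(a, 0), cons(cons(b, cons(b, 0)), b))))):
1. cons(0, cons(b, g(0, cons(cons(a, 0), cons(cons(b, cons(b, 0)), b)))))  →  cons(0, cons(b, 0))   [R3 at 2.2]

no — NF(t₁) = a, NF(t₂) = cons(0, cons(b, 0))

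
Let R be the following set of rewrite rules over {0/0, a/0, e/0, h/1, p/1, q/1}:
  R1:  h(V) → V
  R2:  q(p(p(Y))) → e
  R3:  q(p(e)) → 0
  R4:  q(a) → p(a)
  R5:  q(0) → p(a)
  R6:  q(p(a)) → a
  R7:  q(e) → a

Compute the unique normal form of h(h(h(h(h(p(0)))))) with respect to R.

p(0)

1. h(h(h(h(h(p(0))))))  →  h(h(h(h(p(0)))))   [R1 at ε]
2. h(h(h(h(p(0)))))  →  h(h(h(p(0))))   [R1 at ε]
3. h(h(h(p(0))))  →  h(h(p(0)))   [R1 at ε]
4. h(h(p(0)))  →  h(p(0))   [R1 at ε]
5. h(p(0))  →  p(0)   [R1 at ε]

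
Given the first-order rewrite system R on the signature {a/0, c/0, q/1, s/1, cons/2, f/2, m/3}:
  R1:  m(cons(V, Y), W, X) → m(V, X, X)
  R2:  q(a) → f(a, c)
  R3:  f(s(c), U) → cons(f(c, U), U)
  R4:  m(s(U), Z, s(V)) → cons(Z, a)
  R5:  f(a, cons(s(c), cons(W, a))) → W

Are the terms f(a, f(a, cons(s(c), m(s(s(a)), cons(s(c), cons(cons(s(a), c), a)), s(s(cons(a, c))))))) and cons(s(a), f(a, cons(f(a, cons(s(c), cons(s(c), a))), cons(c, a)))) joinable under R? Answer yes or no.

Reduce t₁ = f(a, f(a, cons(s(c), m(s(s(a)), cons(s(c), cons(cons(s(a), c), a)), s(s(cons(a, c))))))):
1. f(a, f(a, cons(s(c), m(s(s(a)), cons(s(c), cons(cons(s(a), c), a)), s(s(cons(a, c)))))))  →  f(a, f(a, cons(s(c), cons(cons(s(c), cons(cons(s(a), c), a)), a))))   [R4 at 2.2.2]
2. f(a, f(a, cons(s(c), cons(cons(s(c), cons(cons(s(a), c), a)), a))))  →  f(a, cons(s(c), cons(cons(s(a), c), a)))   [R5 at 2]
3. f(a, cons(s(c), cons(cons(s(a), c), a)))  →  cons(s(a), c)   [R5 at ε]

Reduce t₂ = cons(s(a), f(a, cons(f(a, cons(s(c), cons(s(c), a))), cons(c, a)))):
1. cons(s(a), f(a, cons(f(a, cons(s(c), cons(s(c), a))), cons(c, a))))  →  cons(s(a), f(a, cons(s(c), cons(c, a))))   [R5 at 2.2.1]
2. cons(s(a), f(a, cons(s(c), cons(c, a))))  →  cons(s(a), c)   [R5 at 2]

yes — NF(t₁) = cons(s(a), c), NF(t₂) = cons(s(a), c)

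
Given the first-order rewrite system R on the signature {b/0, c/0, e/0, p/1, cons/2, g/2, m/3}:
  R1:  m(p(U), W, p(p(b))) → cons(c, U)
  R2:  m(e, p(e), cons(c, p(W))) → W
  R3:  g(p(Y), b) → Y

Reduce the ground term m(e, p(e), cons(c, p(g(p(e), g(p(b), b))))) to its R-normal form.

1. m(e, p(e), cons(c, p(g(p(e), g(p(b), b)))))  →  g(p(e), g(p(b), b))   [R2 at ε]
2. g(p(e), g(p(b), b))  →  g(p(e), b)   [R3 at 2]
3. g(p(e), b)  →  e   [R3 at ε]

e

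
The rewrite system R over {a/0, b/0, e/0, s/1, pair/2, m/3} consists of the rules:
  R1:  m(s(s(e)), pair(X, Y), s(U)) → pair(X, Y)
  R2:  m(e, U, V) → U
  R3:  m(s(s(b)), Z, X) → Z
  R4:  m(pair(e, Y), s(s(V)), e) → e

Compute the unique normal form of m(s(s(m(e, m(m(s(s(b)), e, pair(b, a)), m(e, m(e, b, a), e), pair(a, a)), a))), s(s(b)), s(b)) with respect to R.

s(s(b))

1. m(s(s(m(e, m(m(s(s(b)), e, pair(b, a)), m(e, m(e, b, a), e), pair(a, a)), a))), s(s(b)), s(b))  →  m(s(s(m(m(s(s(b)), e, pair(b, a)), m(e, m(e, b, a), e), pair(a, a)))), s(s(b)), s(b))   [R2 at 1.1.1]
2. m(s(s(m(m(s(s(b)), e, pair(b, a)), m(e, m(e, b, a), e), pair(a, a)))), s(s(b)), s(b))  →  m(s(s(m(e, m(e, m(e, b, a), e), pair(a, a)))), s(s(b)), s(b))   [R3 at 1.1.1.1]
3. m(s(s(m(e, m(e, m(e, b, a), e), pair(a, a)))), s(s(b)), s(b))  →  m(s(s(m(e, m(e, b, a), e))), s(s(b)), s(b))   [R2 at 1.1.1]
4. m(s(s(m(e, m(e, b, a), e))), s(s(b)), s(b))  →  m(s(s(m(e, b, a))), s(s(b)), s(b))   [R2 at 1.1.1]
5. m(s(s(m(e, b, a))), s(s(b)), s(b))  →  m(s(s(b)), s(s(b)), s(b))   [R2 at 1.1.1]
6. m(s(s(b)), s(s(b)), s(b))  →  s(s(b))   [R3 at ε]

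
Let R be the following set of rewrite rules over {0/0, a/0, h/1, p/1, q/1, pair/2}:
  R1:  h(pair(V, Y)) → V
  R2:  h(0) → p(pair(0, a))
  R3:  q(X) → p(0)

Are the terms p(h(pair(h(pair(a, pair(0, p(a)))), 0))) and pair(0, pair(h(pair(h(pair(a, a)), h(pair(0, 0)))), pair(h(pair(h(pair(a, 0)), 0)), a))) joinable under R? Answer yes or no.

Reduce t₁ = p(h(pair(h(pair(a, pair(0, p(a)))), 0))):
1. p(h(pair(h(pair(a, pair(0, p(a)))), 0)))  →  p(h(pair(a, pair(0, p(a)))))   [R1 at 1]
2. p(h(pair(a, pair(0, p(a)))))  →  p(a)   [R1 at 1]

Reduce t₂ = pair(0, pair(h(pair(h(pair(a, a)), h(pair(0, 0)))), pair(h(pair(h(pair(a, 0)), 0)), a))):
1. pair(0, pair(h(pair(h(pair(a, a)), h(pair(0, 0)))), pair(h(pair(h(pair(a, 0)), 0)), a)))  →  pair(0, pair(h(pair(a, a)), pair(h(pair(h(pair(a, 0)), 0)), a)))   [R1 at 2.1]
2. pair(0, pair(h(pair(a, a)), pair(h(pair(h(pair(a, 0)), 0)), a)))  →  pair(0, pair(a, pair(h(pair(h(pair(a, 0)), 0)), a)))   [R1 at 2.1]
3. pair(0, pair(a, pair(h(pair(h(pair(a, 0)), 0)), a)))  →  pair(0, pair(a, pair(h(pair(a, 0)), a)))   [R1 at 2.2.1]
4. pair(0, pair(a, pair(h(pair(a, 0)), a)))  →  pair(0, pair(a, pair(a, a)))   [R1 at 2.2.1]

no — NF(t₁) = p(a), NF(t₂) = pair(0, pair(a, pair(a, a)))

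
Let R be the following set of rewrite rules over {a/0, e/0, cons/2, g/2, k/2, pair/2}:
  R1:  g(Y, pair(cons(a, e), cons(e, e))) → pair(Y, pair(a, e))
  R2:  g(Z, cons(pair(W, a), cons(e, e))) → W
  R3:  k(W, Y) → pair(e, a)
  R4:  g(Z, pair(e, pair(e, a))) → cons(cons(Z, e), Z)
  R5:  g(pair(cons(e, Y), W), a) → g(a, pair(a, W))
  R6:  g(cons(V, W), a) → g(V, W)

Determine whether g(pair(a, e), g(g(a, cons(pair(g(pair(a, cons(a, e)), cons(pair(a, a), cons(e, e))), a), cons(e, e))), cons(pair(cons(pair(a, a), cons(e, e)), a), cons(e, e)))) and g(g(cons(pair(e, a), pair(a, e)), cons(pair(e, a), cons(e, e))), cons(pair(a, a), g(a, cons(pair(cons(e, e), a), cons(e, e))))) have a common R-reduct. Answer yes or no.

yes — NF(t₁) = a, NF(t₂) = a

Reduce t₁ = g(pair(a, e), g(g(a, cons(pair(g(pair(a, cons(a, e)), cons(pair(a, a), cons(e, e))), a), cons(e, e))), cons(pair(cons(pair(a, a), cons(e, e)), a), cons(e, e)))):
1. g(pair(a, e), g(g(a, cons(pair(g(pair(a, cons(a, e)), cons(pair(a, a), cons(e, e))), a), cons(e, e))), cons(pair(cons(pair(a, a), cons(e, e)), a), cons(e, e))))  →  g(pair(a, e), cons(pair(a, a), cons(e, e)))   [R2 at 2]
2. g(pair(a, e), cons(pair(a, a), cons(e, e)))  →  a   [R2 at ε]

Reduce t₂ = g(g(cons(pair(e, a), pair(a, e)), cons(pair(e, a), cons(e, e))), cons(pair(a, a), g(a, cons(pair(cons(e, e), a), cons(e, e))))):
1. g(g(cons(pair(e, a), pair(a, e)), cons(pair(e, a), cons(e, e))), cons(pair(a, a), g(a, cons(pair(cons(e, e), a), cons(e, e)))))  →  g(e, cons(pair(a, a), g(a, cons(pair(cons(e, e), a), cons(e, e)))))   [R2 at 1]
2. g(e, cons(pair(a, a), g(a, cons(pair(cons(e, e), a), cons(e, e)))))  →  g(e, cons(pair(a, a), cons(e, e)))   [R2 at 2.2]
3. g(e, cons(pair(a, a), cons(e, e)))  →  a   [R2 at ε]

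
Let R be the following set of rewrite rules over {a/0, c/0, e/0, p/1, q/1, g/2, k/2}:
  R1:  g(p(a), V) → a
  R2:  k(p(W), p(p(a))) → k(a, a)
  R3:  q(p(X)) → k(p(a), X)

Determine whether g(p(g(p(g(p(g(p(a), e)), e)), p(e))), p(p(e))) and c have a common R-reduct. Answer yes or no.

Reduce t₁ = g(p(g(p(g(p(g(p(a), e)), e)), p(e))), p(p(e))):
1. g(p(g(p(g(p(g(p(a), e)), e)), p(e))), p(p(e)))  →  g(p(g(p(g(p(a), e)), p(e))), p(p(e)))   [R1 at 1.1.1.1.1.1]
2. g(p(g(p(g(p(a), e)), p(e))), p(p(e)))  →  g(p(g(p(a), p(e))), p(p(e)))   [R1 at 1.1.1.1]
3. g(p(g(p(a), p(e))), p(p(e)))  →  g(p(a), p(p(e)))   [R1 at 1.1]
4. g(p(a), p(p(e)))  →  a   [R1 at ε]

Reduce t₂ = c:

no — NF(t₁) = a, NF(t₂) = c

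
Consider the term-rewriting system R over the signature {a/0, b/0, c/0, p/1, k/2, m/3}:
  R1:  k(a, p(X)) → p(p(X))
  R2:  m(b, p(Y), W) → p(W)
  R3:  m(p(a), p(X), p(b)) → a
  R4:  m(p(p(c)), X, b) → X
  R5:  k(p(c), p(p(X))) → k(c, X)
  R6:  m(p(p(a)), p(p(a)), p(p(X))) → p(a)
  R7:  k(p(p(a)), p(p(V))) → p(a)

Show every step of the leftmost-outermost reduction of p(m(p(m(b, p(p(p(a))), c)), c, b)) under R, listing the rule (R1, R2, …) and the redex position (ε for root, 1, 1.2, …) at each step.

p(c)

1. p(m(p(m(b, p(p(p(a))), c)), c, b))  →  p(m(p(p(c)), c, b))   [R2 at 1.1.1]
2. p(m(p(p(c)), c, b))  →  p(c)   [R4 at 1]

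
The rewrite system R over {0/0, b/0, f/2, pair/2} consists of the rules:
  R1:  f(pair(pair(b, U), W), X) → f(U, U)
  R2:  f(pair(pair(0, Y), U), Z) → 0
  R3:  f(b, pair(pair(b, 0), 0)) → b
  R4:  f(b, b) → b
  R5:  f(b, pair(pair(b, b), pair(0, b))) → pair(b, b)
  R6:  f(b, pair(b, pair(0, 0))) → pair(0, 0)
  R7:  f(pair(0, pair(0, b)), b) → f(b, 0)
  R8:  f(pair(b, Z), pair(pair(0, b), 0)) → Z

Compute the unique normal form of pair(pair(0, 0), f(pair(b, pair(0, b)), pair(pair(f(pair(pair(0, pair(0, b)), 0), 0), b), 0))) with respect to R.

pair(pair(0, 0), pair(0, b))

1. pair(pair(0, 0), f(pair(b, pair(0, b)), pair(pair(f(pair(pair(0, pair(0, b)), 0), 0), b), 0)))  →  pair(pair(0, 0), f(pair(b, pair(0, b)), pair(pair(0, b), 0)))   [R2 at 2.2.1.1]
2. pair(pair(0, 0), f(pair(b, pair(0, b)), pair(pair(0, b), 0)))  →  pair(pair(0, 0), pair(0, b))   [R8 at 2]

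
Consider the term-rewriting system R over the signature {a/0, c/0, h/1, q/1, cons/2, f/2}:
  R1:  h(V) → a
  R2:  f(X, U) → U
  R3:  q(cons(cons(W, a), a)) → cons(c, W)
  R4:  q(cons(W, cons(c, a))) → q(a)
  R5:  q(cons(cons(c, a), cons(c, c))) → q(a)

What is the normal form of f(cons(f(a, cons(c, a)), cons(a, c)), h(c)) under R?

1. f(cons(f(a, cons(c, a)), cons(a, c)), h(c))  →  h(c)   [R2 at ε]
2. h(c)  →  a   [R1 at ε]

a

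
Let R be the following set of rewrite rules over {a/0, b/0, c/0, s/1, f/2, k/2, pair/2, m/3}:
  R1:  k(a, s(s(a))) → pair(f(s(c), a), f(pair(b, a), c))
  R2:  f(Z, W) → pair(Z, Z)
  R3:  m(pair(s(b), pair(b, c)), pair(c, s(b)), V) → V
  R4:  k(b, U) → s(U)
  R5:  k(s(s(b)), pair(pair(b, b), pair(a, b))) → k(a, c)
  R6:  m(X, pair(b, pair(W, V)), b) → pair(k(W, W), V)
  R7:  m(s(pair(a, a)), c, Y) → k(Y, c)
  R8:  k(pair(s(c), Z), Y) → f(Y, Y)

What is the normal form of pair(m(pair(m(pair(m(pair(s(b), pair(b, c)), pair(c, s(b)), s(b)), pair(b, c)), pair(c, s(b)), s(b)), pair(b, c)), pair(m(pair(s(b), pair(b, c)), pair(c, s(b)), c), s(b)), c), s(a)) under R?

1. pair(m(pair(m(pair(m(pair(s(b), pair(b, c)), pair(c, s(b)), s(b)), pair(b, c)), pair(c, s(b)), s(b)), pair(b, c)), pair(m(pair(s(b), pair(b, c)), pair(c, s(b)), c), s(b)), c), s(a))  →  pair(m(pair(m(pair(s(b), pair(b, c)), pair(c, s(b)), s(b)), pair(b, c)), pair(m(pair(s(b), pair(b, c)), pair(c, s(b)), c), s(b)), c), s(a))   [R3 at 1.1.1.1.1]
2. pair(m(pair(m(pair(s(b), pair(b, c)), pair(c, s(b)), s(b)), pair(b, c)), pair(m(pair(s(b), pair(b, c)), pair(c, s(b)), c), s(b)), c), s(a))  →  pair(m(pair(s(b), pair(b, c)), pair(m(pair(s(b), pair(b, c)), pair(c, s(b)), c), s(b)), c), s(a))   [R3 at 1.1.1]
3. pair(m(pair(s(b), pair(b, c)), pair(m(pair(s(b), pair(b, c)), pair(c, s(b)), c), s(b)), c), s(a))  →  pair(m(pair(s(b), pair(b, c)), pair(c, s(b)), c), s(a))   [R3 at 1.2.1]
4. pair(m(pair(s(b), pair(b, c)), pair(c, s(b)), c), s(a))  →  pair(c, s(a))   [R3 at 1]

pair(c, s(a))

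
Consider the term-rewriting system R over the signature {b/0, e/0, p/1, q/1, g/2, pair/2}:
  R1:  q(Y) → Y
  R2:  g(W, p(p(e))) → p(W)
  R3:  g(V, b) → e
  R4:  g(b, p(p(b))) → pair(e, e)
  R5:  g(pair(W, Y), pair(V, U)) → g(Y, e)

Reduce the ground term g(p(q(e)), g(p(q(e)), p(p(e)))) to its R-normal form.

p(p(e))

1. g(p(q(e)), g(p(q(e)), p(p(e))))  →  g(p(e), g(p(q(e)), p(p(e))))   [R1 at 1.1]
2. g(p(e), g(p(q(e)), p(p(e))))  →  g(p(e), p(p(q(e))))   [R2 at 2]
3. g(p(e), p(p(q(e))))  →  g(p(e), p(p(e)))   [R1 at 2.1.1]
4. g(p(e), p(p(e)))  →  p(p(e))   [R2 at ε]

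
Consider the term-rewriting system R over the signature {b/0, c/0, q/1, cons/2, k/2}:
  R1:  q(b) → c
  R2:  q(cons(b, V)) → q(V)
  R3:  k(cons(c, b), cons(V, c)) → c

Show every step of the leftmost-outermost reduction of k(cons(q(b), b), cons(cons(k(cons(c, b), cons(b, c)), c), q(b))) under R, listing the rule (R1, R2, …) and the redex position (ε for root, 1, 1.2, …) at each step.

1. k(cons(q(b), b), cons(cons(k(cons(c, b), cons(b, c)), c), q(b)))  →  k(cons(c, b), cons(cons(k(cons(c, b), cons(b, c)), c), q(b)))   [R1 at 1.1]
2. k(cons(c, b), cons(cons(k(cons(c, b), cons(b, c)), c), q(b)))  →  k(cons(c, b), cons(cons(c, c), q(b)))   [R3 at 2.1.1]
3. k(cons(c, b), cons(cons(c, c), q(b)))  →  k(cons(c, b), cons(cons(c, c), c))   [R1 at 2.2]
4. k(cons(c, b), cons(cons(c, c), c))  →  c   [R3 at ε]

c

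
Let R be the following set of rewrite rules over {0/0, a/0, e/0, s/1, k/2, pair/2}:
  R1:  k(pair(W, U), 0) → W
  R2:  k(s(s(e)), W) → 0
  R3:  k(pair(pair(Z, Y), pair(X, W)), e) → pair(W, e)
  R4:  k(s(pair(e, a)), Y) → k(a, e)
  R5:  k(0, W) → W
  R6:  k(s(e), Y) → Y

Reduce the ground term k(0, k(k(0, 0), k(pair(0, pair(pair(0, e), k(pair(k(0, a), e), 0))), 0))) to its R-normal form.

0

1. k(0, k(k(0, 0), k(pair(0, pair(pair(0, e), k(pair(k(0, a), e), 0))), 0)))  →  k(k(0, 0), k(pair(0, pair(pair(0, e), k(pair(k(0, a), e), 0))), 0))   [R5 at ε]
2. k(k(0, 0), k(pair(0, pair(pair(0, e), k(pair(k(0, a), e), 0))), 0))  →  k(0, k(pair(0, pair(pair(0, e), k(pair(k(0, a), e), 0))), 0))   [R5 at 1]
3. k(0, k(pair(0, pair(pair(0, e), k(pair(k(0, a), e), 0))), 0))  →  k(pair(0, pair(pair(0, e), k(pair(k(0, a), e), 0))), 0)   [R5 at ε]
4. k(pair(0, pair(pair(0, e), k(pair(k(0, a), e), 0))), 0)  →  0   [R1 at ε]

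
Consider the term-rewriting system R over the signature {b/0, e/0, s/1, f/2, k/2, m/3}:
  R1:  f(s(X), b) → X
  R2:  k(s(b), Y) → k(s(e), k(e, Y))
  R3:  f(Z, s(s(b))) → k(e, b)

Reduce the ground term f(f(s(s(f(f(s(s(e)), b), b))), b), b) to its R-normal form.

1. f(f(s(s(f(f(s(s(e)), b), b))), b), b)  →  f(s(f(f(s(s(e)), b), b)), b)   [R1 at 1]
2. f(s(f(f(s(s(e)), b), b)), b)  →  f(f(s(s(e)), b), b)   [R1 at ε]
3. f(f(s(s(e)), b), b)  →  f(s(e), b)   [R1 at 1]
4. f(s(e), b)  →  e   [R1 at ε]

e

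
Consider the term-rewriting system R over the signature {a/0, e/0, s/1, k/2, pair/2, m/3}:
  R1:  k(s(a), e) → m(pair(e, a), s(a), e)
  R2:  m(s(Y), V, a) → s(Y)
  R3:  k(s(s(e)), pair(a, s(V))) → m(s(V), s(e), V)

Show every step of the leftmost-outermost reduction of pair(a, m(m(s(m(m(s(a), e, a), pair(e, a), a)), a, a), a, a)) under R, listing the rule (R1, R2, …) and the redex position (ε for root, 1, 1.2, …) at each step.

pair(a, s(s(a)))

1. pair(a, m(m(s(m(m(s(a), e, a), pair(e, a), a)), a, a), a, a))  →  pair(a, m(s(m(m(s(a), e, a), pair(e, a), a)), a, a))   [R2 at 2.1]
2. pair(a, m(s(m(m(s(a), e, a), pair(e, a), a)), a, a))  →  pair(a, s(m(m(s(a), e, a), pair(e, a), a)))   [R2 at 2]
3. pair(a, s(m(m(s(a), e, a), pair(e, a), a)))  →  pair(a, s(m(s(a), pair(e, a), a)))   [R2 at 2.1.1]
4. pair(a, s(m(s(a), pair(e, a), a)))  →  pair(a, s(s(a)))   [R2 at 2.1]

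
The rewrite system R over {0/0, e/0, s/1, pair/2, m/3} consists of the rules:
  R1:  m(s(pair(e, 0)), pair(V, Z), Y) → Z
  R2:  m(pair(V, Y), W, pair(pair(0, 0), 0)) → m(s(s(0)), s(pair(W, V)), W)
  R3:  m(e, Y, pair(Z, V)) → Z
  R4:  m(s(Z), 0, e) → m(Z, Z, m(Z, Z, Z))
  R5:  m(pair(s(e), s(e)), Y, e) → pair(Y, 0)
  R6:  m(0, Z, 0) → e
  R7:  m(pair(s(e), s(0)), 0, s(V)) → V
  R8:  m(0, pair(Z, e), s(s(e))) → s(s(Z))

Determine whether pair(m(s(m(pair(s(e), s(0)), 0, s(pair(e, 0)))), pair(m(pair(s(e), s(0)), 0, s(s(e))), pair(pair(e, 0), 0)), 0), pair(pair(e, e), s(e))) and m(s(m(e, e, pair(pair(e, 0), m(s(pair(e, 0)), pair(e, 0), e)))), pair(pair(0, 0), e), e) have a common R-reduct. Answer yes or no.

Reduce t₁ = pair(m(s(m(pair(s(e), s(0)), 0, s(pair(e, 0)))), pair(m(pair(s(e), s(0)), 0, s(s(e))), pair(pair(e, 0), 0)), 0), pair(pair(e, e), s(e))):
1. pair(m(s(m(pair(s(e), s(0)), 0, s(pair(e, 0)))), pair(m(pair(s(e), s(0)), 0, s(s(e))), pair(pair(e, 0), 0)), 0), pair(pair(e, e), s(e)))  →  pair(m(s(pair(e, 0)), pair(m(pair(s(e), s(0)), 0, s(s(e))), pair(pair(e, 0), 0)), 0), pair(pair(e, e), s(e)))   [R7 at 1.1.1]
2. pair(m(s(pair(e, 0)), pair(m(pair(s(e), s(0)), 0, s(s(e))), pair(pair(e, 0), 0)), 0), pair(pair(e, e), s(e)))  →  pair(pair(pair(e, 0), 0), pair(pair(e, e), s(e)))   [R1 at 1]

Reduce t₂ = m(s(m(e, e, pair(pair(e, 0), m(s(pair(e, 0)), pair(e, 0), e)))), pair(pair(0, 0), e), e):
1. m(s(m(e, e, pair(pair(e, 0), m(s(pair(e, 0)), pair(e, 0), e)))), pair(pair(0, 0), e), e)  →  m(s(pair(e, 0)), pair(pair(0, 0), e), e)   [R3 at 1.1]
2. m(s(pair(e, 0)), pair(pair(0, 0), e), e)  →  e   [R1 at ε]

no — NF(t₁) = pair(pair(pair(e, 0), 0), pair(pair(e, e), s(e))), NF(t₂) = e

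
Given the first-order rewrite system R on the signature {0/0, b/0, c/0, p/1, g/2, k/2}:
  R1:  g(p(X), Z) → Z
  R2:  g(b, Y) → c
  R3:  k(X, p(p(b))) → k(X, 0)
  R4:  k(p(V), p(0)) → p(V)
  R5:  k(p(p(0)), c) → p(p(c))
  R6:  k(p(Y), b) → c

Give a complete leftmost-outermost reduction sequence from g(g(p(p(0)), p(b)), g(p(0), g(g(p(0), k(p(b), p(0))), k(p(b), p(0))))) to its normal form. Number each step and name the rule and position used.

p(b)

1. g(g(p(p(0)), p(b)), g(p(0), g(g(p(0), k(p(b), p(0))), k(p(b), p(0)))))  →  g(p(b), g(p(0), g(g(p(0), k(p(b), p(0))), k(p(b), p(0)))))   [R1 at 1]
2. g(p(b), g(p(0), g(g(p(0), k(p(b), p(0))), k(p(b), p(0)))))  →  g(p(0), g(g(p(0), k(p(b), p(0))), k(p(b), p(0))))   [R1 at ε]
3. g(p(0), g(g(p(0), k(p(b), p(0))), k(p(b), p(0))))  →  g(g(p(0), k(p(b), p(0))), k(p(b), p(0)))   [R1 at ε]
4. g(g(p(0), k(p(b), p(0))), k(p(b), p(0)))  →  g(k(p(b), p(0)), k(p(b), p(0)))   [R1 at 1]
5. g(k(p(b), p(0)), k(p(b), p(0)))  →  g(p(b), k(p(b), p(0)))   [R4 at 1]
6. g(p(b), k(p(b), p(0)))  →  k(p(b), p(0))   [R1 at ε]
7. k(p(b), p(0))  →  p(b)   [R4 at ε]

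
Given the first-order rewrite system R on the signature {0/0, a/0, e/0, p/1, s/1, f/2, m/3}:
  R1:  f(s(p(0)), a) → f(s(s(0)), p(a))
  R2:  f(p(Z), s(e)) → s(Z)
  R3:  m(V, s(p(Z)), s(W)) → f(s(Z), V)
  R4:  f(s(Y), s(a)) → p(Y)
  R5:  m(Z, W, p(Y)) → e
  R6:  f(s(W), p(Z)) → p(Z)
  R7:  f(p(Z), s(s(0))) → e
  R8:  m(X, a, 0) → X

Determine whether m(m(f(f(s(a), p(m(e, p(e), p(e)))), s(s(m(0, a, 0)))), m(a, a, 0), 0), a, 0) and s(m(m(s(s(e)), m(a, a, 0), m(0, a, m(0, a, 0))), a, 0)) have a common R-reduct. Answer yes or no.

no — NF(t₁) = e, NF(t₂) = s(s(s(e)))

Reduce t₁ = m(m(f(f(s(a), p(m(e, p(e), p(e)))), s(s(m(0, a, 0)))), m(a, a, 0), 0), a, 0):
1. m(m(f(f(s(a), p(m(e, p(e), p(e)))), s(s(m(0, a, 0)))), m(a, a, 0), 0), a, 0)  →  m(f(f(s(a), p(m(e, p(e), p(e)))), s(s(m(0, a, 0)))), m(a, a, 0), 0)   [R8 at ε]
2. m(f(f(s(a), p(m(e, p(e), p(e)))), s(s(m(0, a, 0)))), m(a, a, 0), 0)  →  m(f(p(m(e, p(e), p(e))), s(s(m(0, a, 0)))), m(a, a, 0), 0)   [R6 at 1.1]
3. m(f(p(m(e, p(e), p(e))), s(s(m(0, a, 0)))), m(a, a, 0), 0)  →  m(f(p(e), s(s(m(0, a, 0)))), m(a, a, 0), 0)   [R5 at 1.1.1]
4. m(f(p(e), s(s(m(0, a, 0)))), m(a, a, 0), 0)  →  m(f(p(e), s(s(0))), m(a, a, 0), 0)   [R8 at 1.2.1.1]
5. m(f(p(e), s(s(0))), m(a, a, 0), 0)  →  m(e, m(a, a, 0), 0)   [R7 at 1]
6. m(e, m(a, a, 0), 0)  →  m(e, a, 0)   [R8 at 2]
7. m(e, a, 0)  →  e   [R8 at ε]

Reduce t₂ = s(m(m(s(s(e)), m(a, a, 0), m(0, a, m(0, a, 0))), a, 0)):
1. s(m(m(s(s(e)), m(a, a, 0), m(0, a, m(0, a, 0))), a, 0))  →  s(m(s(s(e)), m(a, a, 0), m(0, a, m(0, a, 0))))   [R8 at 1]
2. s(m(s(s(e)), m(a, a, 0), m(0, a, m(0, a, 0))))  →  s(m(s(s(e)), a, m(0, a, m(0, a, 0))))   [R8 at 1.2]
3. s(m(s(s(e)), a, m(0, a, m(0, a, 0))))  →  s(m(s(s(e)), a, m(0, a, 0)))   [R8 at 1.3.3]
4. s(m(s(s(e)), a, m(0, a, 0)))  →  s(m(s(s(e)), a, 0))   [R8 at 1.3]
5. s(m(s(s(e)), a, 0))  →  s(s(s(e)))   [R8 at 1]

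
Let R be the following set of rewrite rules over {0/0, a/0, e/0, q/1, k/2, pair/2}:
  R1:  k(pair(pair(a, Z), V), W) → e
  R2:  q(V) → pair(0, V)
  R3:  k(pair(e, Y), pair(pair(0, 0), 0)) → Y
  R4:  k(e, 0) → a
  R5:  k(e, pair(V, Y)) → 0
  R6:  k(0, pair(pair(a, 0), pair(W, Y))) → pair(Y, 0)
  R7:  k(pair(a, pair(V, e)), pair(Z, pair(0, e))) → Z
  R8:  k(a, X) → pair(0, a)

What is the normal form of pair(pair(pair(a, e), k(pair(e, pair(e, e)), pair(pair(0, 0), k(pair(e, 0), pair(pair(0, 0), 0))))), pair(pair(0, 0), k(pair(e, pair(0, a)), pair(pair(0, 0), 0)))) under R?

pair(pair(pair(a, e), pair(e, e)), pair(pair(0, 0), pair(0, a)))

1. pair(pair(pair(a, e), k(pair(e, pair(e, e)), pair(pair(0, 0), k(pair(e, 0), pair(pair(0, 0), 0))))), pair(pair(0, 0), k(pair(e, pair(0, a)), pair(pair(0, 0), 0))))  →  pair(pair(pair(a, e), k(pair(e, pair(e, e)), pair(pair(0, 0), 0))), pair(pair(0, 0), k(pair(e, pair(0, a)), pair(pair(0, 0), 0))))   [R3 at 1.2.2.2]
2. pair(pair(pair(a, e), k(pair(e, pair(e, e)), pair(pair(0, 0), 0))), pair(pair(0, 0), k(pair(e, pair(0, a)), pair(pair(0, 0), 0))))  →  pair(pair(pair(a, e), pair(e, e)), pair(pair(0, 0), k(pair(e, pair(0, a)), pair(pair(0, 0), 0))))   [R3 at 1.2]
3. pair(pair(pair(a, e), pair(e, e)), pair(pair(0, 0), k(pair(e, pair(0, a)), pair(pair(0, 0), 0))))  →  pair(pair(pair(a, e), pair(e, e)), pair(pair(0, 0), pair(0, a)))   [R3 at 2.2]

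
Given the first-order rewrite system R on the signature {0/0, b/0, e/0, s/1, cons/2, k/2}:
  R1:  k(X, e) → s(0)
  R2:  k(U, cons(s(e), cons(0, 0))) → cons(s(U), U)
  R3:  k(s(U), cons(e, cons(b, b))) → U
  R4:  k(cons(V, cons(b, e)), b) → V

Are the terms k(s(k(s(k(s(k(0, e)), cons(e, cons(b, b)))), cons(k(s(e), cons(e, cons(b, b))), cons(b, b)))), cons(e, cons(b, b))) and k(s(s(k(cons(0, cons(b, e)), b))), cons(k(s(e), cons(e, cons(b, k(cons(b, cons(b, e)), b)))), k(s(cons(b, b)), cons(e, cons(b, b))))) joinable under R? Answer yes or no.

Reduce t₁ = k(s(k(s(k(s(k(0, e)), cons(e, cons(b, b)))), cons(k(s(e), cons(e, cons(b, b))), cons(b, b)))), cons(e, cons(b, b))):
1. k(s(k(s(k(s(k(0, e)), cons(e, cons(b, b)))), cons(k(s(e), cons(e, cons(b, b))), cons(b, b)))), cons(e, cons(b, b)))  →  k(s(k(s(k(0, e)), cons(e, cons(b, b)))), cons(k(s(e), cons(e, cons(b, b))), cons(b, b)))   [R3 at ε]
2. k(s(k(s(k(0, e)), cons(e, cons(b, b)))), cons(k(s(e), cons(e, cons(b, b))), cons(b, b)))  →  k(s(k(0, e)), cons(k(s(e), cons(e, cons(b, b))), cons(b, b)))   [R3 at 1.1]
3. k(s(k(0, e)), cons(k(s(e), cons(e, cons(b, b))), cons(b, b)))  →  k(s(s(0)), cons(k(s(e), cons(e, cons(b, b))), cons(b, b)))   [R1 at 1.1]
4. k(s(s(0)), cons(k(s(e), cons(e, cons(b, b))), cons(b, b)))  →  k(s(s(0)), cons(e, cons(b, b)))   [R3 at 2.1]
5. k(s(s(0)), cons(e, cons(b, b)))  →  s(0)   [R3 at ε]

Reduce t₂ = k(s(s(k(cons(0, cons(b, e)), b))), cons(k(s(e), cons(e, cons(b, k(cons(b, cons(b, e)), b)))), k(s(cons(b, b)), cons(e, cons(b, b))))):
1. k(s(s(k(cons(0, cons(b, e)), b))), cons(k(s(e), cons(e, cons(b, k(cons(b, cons(b, e)), b)))), k(s(cons(b, b)), cons(e, cons(b, b)))))  →  k(s(s(0)), cons(k(s(e), cons(e, cons(b, k(cons(b, cons(b, e)), b)))), k(s(cons(b, b)), cons(e, cons(b, b)))))   [R4 at 1.1.1]
2. k(s(s(0)), cons(k(s(e), cons(e, cons(b, k(cons(b, cons(b, e)), b)))), k(s(cons(b, b)), cons(e, cons(b, b)))))  →  k(s(s(0)), cons(k(s(e), cons(e, cons(b, b))), k(s(cons(b, b)), cons(e, cons(b, b)))))   [R4 at 2.1.2.2.2]
3. k(s(s(0)), cons(k(s(e), cons(e, cons(b, b))), k(s(cons(b, b)), cons(e, cons(b, b)))))  →  k(s(s(0)), cons(e, k(s(cons(b, b)), cons(e, cons(b, b)))))   [R3 at 2.1]
4. k(s(s(0)), cons(e, k(s(cons(b, b)), cons(e, cons(b, b)))))  →  k(s(s(0)), cons(e, cons(b, b)))   [R3 at 2.2]
5. k(s(s(0)), cons(e, cons(b, b)))  →  s(0)   [R3 at ε]

yes — NF(t₁) = s(0), NF(t₂) = s(0)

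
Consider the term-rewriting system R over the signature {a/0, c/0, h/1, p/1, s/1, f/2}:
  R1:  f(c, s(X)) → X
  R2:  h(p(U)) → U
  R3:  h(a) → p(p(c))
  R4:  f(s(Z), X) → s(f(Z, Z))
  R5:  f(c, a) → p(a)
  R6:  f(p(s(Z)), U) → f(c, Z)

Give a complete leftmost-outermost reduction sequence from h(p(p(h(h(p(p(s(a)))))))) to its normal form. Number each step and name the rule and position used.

1. h(p(p(h(h(p(p(s(a))))))))  →  p(h(h(p(p(s(a))))))   [R2 at ε]
2. p(h(h(p(p(s(a))))))  →  p(h(p(s(a))))   [R2 at 1.1]
3. p(h(p(s(a))))  →  p(s(a))   [R2 at 1]

p(s(a))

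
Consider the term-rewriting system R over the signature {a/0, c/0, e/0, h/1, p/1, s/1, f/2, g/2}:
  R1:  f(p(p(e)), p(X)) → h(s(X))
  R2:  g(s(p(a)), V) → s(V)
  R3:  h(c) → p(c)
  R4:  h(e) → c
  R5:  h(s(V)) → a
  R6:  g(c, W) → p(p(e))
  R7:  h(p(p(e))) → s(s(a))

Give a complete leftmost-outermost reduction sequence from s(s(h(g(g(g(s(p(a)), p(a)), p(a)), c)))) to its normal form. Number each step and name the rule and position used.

s(s(a))

1. s(s(h(g(g(g(s(p(a)), p(a)), p(a)), c))))  →  s(s(h(g(g(s(p(a)), p(a)), c))))   [R2 at 1.1.1.1.1]
2. s(s(h(g(g(s(p(a)), p(a)), c))))  →  s(s(h(g(s(p(a)), c))))   [R2 at 1.1.1.1]
3. s(s(h(g(s(p(a)), c))))  →  s(s(h(s(c))))   [R2 at 1.1.1]
4. s(s(h(s(c))))  →  s(s(a))   [R5 at 1.1]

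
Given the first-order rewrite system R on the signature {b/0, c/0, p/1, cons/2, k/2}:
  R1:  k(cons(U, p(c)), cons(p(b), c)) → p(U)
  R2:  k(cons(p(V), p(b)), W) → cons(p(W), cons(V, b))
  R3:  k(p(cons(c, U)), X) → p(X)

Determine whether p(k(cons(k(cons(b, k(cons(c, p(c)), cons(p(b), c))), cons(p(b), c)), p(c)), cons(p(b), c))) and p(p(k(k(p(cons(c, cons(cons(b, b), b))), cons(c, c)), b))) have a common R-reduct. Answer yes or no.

Reduce t₁ = p(k(cons(k(cons(b, k(cons(c, p(c)), cons(p(b), c))), cons(p(b), c)), p(c)), cons(p(b), c))):
1. p(k(cons(k(cons(b, k(cons(c, p(c)), cons(p(b), c))), cons(p(b), c)), p(c)), cons(p(b), c)))  →  p(p(k(cons(b, k(cons(c, p(c)), cons(p(b), c))), cons(p(b), c))))   [R1 at 1]
2. p(p(k(cons(b, k(cons(c, p(c)), cons(p(b), c))), cons(p(b), c))))  →  p(p(k(cons(b, p(c)), cons(p(b), c))))   [R1 at 1.1.1.2]
3. p(p(k(cons(b, p(c)), cons(p(b), c))))  →  p(p(p(b)))   [R1 at 1.1]

Reduce t₂ = p(p(k(k(p(cons(c, cons(cons(b, b), b))), cons(c, c)), b))):
1. p(p(k(k(p(cons(c, cons(cons(b, b), b))), cons(c, c)), b)))  →  p(p(k(p(cons(c, c)), b)))   [R3 at 1.1.1]
2. p(p(k(p(cons(c, c)), b)))  →  p(p(p(b)))   [R3 at 1.1]

yes — NF(t₁) = p(p(p(b))), NF(t₂) = p(p(p(b)))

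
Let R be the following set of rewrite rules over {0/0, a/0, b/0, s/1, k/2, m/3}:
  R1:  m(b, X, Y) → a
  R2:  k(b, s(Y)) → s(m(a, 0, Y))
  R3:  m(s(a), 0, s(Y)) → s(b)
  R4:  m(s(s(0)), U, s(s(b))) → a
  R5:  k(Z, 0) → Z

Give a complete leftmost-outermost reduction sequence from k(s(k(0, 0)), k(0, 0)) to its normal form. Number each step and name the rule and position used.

1. k(s(k(0, 0)), k(0, 0))  →  k(s(0), k(0, 0))   [R5 at 1.1]
2. k(s(0), k(0, 0))  →  k(s(0), 0)   [R5 at 2]
3. k(s(0), 0)  →  s(0)   [R5 at ε]

s(0)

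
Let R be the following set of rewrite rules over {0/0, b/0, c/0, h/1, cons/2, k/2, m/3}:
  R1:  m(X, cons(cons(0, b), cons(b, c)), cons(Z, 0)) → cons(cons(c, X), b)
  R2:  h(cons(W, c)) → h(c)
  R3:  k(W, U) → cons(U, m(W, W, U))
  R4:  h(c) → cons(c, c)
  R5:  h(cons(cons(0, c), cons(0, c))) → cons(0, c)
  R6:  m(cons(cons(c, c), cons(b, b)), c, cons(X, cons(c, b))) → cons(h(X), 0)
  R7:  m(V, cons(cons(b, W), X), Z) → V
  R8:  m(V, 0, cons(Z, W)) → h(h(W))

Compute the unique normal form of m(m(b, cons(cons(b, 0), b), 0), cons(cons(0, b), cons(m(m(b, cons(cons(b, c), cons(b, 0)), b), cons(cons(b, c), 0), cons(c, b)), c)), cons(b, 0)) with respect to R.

cons(cons(c, b), b)

1. m(m(b, cons(cons(b, 0), b), 0), cons(cons(0, b), cons(m(m(b, cons(cons(b, c), cons(b, 0)), b), cons(cons(b, c), 0), cons(c, b)), c)), cons(b, 0))  →  m(b, cons(cons(0, b), cons(m(m(b, cons(cons(b, c), cons(b, 0)), b), cons(cons(b, c), 0), cons(c, b)), c)), cons(b, 0))   [R7 at 1]
2. m(b, cons(cons(0, b), cons(m(m(b, cons(cons(b, c), cons(b, 0)), b), cons(cons(b, c), 0), cons(c, b)), c)), cons(b, 0))  →  m(b, cons(cons(0, b), cons(m(b, cons(cons(b, c), cons(b, 0)), b), c)), cons(b, 0))   [R7 at 2.2.1]
3. m(b, cons(cons(0, b), cons(m(b, cons(cons(b, c), cons(b, 0)), b), c)), cons(b, 0))  →  m(b, cons(cons(0, b), cons(b, c)), cons(b, 0))   [R7 at 2.2.1]
4. m(b, cons(cons(0, b), cons(b, c)), cons(b, 0))  →  cons(cons(c, b), b)   [R1 at ε]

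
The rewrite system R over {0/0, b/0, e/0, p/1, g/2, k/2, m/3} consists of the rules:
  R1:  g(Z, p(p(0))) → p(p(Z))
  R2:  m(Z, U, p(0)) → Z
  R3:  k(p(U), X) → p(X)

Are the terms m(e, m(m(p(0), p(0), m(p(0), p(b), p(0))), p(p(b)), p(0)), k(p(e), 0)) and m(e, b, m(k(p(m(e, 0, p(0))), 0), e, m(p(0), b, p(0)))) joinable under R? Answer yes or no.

Reduce t₁ = m(e, m(m(p(0), p(0), m(p(0), p(b), p(0))), p(p(b)), p(0)), k(p(e), 0)):
1. m(e, m(m(p(0), p(0), m(p(0), p(b), p(0))), p(p(b)), p(0)), k(p(e), 0))  →  m(e, m(p(0), p(0), m(p(0), p(b), p(0))), k(p(e), 0))   [R2 at 2]
2. m(e, m(p(0), p(0), m(p(0), p(b), p(0))), k(p(e), 0))  →  m(e, m(p(0), p(0), p(0)), k(p(e), 0))   [R2 at 2.3]
3. m(e, m(p(0), p(0), p(0)), k(p(e), 0))  →  m(e, p(0), k(p(e), 0))   [R2 at 2]
4. m(e, p(0), k(p(e), 0))  →  m(e, p(0), p(0))   [R3 at 3]
5. m(e, p(0), p(0))  →  e   [R2 at ε]

Reduce t₂ = m(e, b, m(k(p(m(e, 0, p(0))), 0), e, m(p(0), b, p(0)))):
1. m(e, b, m(k(p(m(e, 0, p(0))), 0), e, m(p(0), b, p(0))))  →  m(e, b, m(p(0), e, m(p(0), b, p(0))))   [R3 at 3.1]
2. m(e, b, m(p(0), e, m(p(0), b, p(0))))  →  m(e, b, m(p(0), e, p(0)))   [R2 at 3.3]
3. m(e, b, m(p(0), e, p(0)))  →  m(e, b, p(0))   [R2 at 3]
4. m(e, b, p(0))  →  e   [R2 at ε]

yes — NF(t₁) = e, NF(t₂) = e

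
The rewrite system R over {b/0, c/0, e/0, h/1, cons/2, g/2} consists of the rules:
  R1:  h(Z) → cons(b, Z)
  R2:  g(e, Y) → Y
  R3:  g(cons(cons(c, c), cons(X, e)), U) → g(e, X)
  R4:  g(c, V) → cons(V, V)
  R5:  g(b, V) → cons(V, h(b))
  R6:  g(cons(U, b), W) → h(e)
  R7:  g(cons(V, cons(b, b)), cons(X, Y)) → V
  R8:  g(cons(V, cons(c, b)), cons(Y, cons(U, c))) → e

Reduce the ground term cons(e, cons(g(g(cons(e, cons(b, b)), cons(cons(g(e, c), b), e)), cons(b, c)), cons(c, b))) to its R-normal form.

1. cons(e, cons(g(g(cons(e, cons(b, b)), cons(cons(g(e, c), b), e)), cons(b, c)), cons(c, b)))  →  cons(e, cons(g(e, cons(b, c)), cons(c, b)))   [R7 at 2.1.1]
2. cons(e, cons(g(e, cons(b, c)), cons(c, b)))  →  cons(e, cons(cons(b, c), cons(c, b)))   [R2 at 2.1]

cons(e, cons(cons(b, c), cons(c, b)))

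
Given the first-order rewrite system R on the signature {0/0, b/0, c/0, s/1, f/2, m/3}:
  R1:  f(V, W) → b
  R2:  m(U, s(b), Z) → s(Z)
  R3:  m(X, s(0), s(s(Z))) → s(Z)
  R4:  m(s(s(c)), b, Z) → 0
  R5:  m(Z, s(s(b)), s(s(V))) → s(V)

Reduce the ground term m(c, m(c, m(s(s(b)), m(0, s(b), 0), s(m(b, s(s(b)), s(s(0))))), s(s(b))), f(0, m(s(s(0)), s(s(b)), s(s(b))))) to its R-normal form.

s(b)

1. m(c, m(c, m(s(s(b)), m(0, s(b), 0), s(m(b, s(s(b)), s(s(0))))), s(s(b))), f(0, m(s(s(0)), s(s(b)), s(s(b)))))  →  m(c, m(c, m(s(s(b)), s(0), s(m(b, s(s(b)), s(s(0))))), s(s(b))), f(0, m(s(s(0)), s(s(b)), s(s(b)))))   [R2 at 2.2.2]
2. m(c, m(c, m(s(s(b)), s(0), s(m(b, s(s(b)), s(s(0))))), s(s(b))), f(0, m(s(s(0)), s(s(b)), s(s(b)))))  →  m(c, m(c, m(s(s(b)), s(0), s(s(0))), s(s(b))), f(0, m(s(s(0)), s(s(b)), s(s(b)))))   [R5 at 2.2.3.1]
3. m(c, m(c, m(s(s(b)), s(0), s(s(0))), s(s(b))), f(0, m(s(s(0)), s(s(b)), s(s(b)))))  →  m(c, m(c, s(0), s(s(b))), f(0, m(s(s(0)), s(s(b)), s(s(b)))))   [R3 at 2.2]
4. m(c, m(c, s(0), s(s(b))), f(0, m(s(s(0)), s(s(b)), s(s(b)))))  →  m(c, s(b), f(0, m(s(s(0)), s(s(b)), s(s(b)))))   [R3 at 2]
5. m(c, s(b), f(0, m(s(s(0)), s(s(b)), s(s(b)))))  →  s(f(0, m(s(s(0)), s(s(b)), s(s(b)))))   [R2 at ε]
6. s(f(0, m(s(s(0)), s(s(b)), s(s(b)))))  →  s(b)   [R1 at 1]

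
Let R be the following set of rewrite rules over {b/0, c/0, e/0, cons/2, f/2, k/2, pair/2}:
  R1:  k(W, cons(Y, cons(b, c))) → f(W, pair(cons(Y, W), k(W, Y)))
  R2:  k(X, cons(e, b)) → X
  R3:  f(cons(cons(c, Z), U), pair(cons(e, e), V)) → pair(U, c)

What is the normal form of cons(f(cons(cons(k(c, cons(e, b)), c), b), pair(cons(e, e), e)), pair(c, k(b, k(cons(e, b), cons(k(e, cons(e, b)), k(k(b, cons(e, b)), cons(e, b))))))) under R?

1. cons(f(cons(cons(k(c, cons(e, b)), c), b), pair(cons(e, e), e)), pair(c, k(b, k(cons(e, b), cons(k(e, cons(e, b)), k(k(b, cons(e, b)), cons(e, b)))))))  →  cons(f(cons(cons(c, c), b), pair(cons(e, e), e)), pair(c, k(b, k(cons(e, b), cons(k(e, cons(e, b)), k(k(b, cons(e, b)), cons(e, b)))))))   [R2 at 1.1.1.1]
2. cons(f(cons(cons(c, c), b), pair(cons(e, e), e)), pair(c, k(b, k(cons(e, b), cons(k(e, cons(e, b)), k(k(b, cons(e, b)), cons(e, b)))))))  →  cons(pair(b, c), pair(c, k(b, k(cons(e, b), cons(k(e, cons(e, b)), k(k(b, cons(e, b)), cons(e, b)))))))   [R3 at 1]
3. cons(pair(b, c), pair(c, k(b, k(cons(e, b), cons(k(e, cons(e, b)), k(k(b, cons(e, b)), cons(e, b)))))))  →  cons(pair(b, c), pair(c, k(b, k(cons(e, b), cons(e, k(k(b, cons(e, b)), cons(e, b)))))))   [R2 at 2.2.2.2.1]
4. cons(pair(b, c), pair(c, k(b, k(cons(e, b), cons(e, k(k(b, cons(e, b)), cons(e, b)))))))  →  cons(pair(b, c), pair(c, k(b, k(cons(e, b), cons(e, k(b, cons(e, b)))))))   [R2 at 2.2.2.2.2]
5. cons(pair(b, c), pair(c, k(b, k(cons(e, b), cons(e, k(b, cons(e, b)))))))  →  cons(pair(b, c), pair(c, k(b, k(cons(e, b), cons(e, b)))))   [R2 at 2.2.2.2.2]
6. cons(pair(b, c), pair(c, k(b, k(cons(e, b), cons(e, b)))))  →  cons(pair(b, c), pair(c, k(b, cons(e, b))))   [R2 at 2.2.2]
7. cons(pair(b, c), pair(c, k(b, cons(e, b))))  →  cons(pair(b, c), pair(c, b))   [R2 at 2.2]

cons(pair(b, c), pair(c, b))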